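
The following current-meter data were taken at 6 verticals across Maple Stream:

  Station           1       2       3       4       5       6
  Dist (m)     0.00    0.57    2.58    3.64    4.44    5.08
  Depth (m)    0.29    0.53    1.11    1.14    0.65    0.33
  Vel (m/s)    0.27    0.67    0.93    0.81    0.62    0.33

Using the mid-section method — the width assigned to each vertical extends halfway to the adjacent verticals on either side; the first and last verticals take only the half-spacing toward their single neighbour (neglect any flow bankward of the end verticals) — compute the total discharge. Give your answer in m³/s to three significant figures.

3.25 m³/s

w_1 = (0.57 − 0.00)/2 = 0.285 m; q_1 = 0.27 × 0.29 × 0.285 = 0.02232 m³/s
w_2 = (2.58 − 0.00)/2 = 1.29 m; q_2 = 0.67 × 0.53 × 1.29 = 0.4581 m³/s
w_3 = (3.64 − 0.57)/2 = 1.535 m; q_3 = 0.93 × 1.11 × 1.535 = 1.585 m³/s
w_4 = (4.44 − 2.58)/2 = 0.93 m; q_4 = 0.81 × 1.14 × 0.93 = 0.8588 m³/s
w_5 = (5.08 − 3.64)/2 = 0.72 m; q_5 = 0.62 × 0.65 × 0.72 = 0.2902 m³/s
w_6 = (5.08 − 4.44)/2 = 0.32 m; q_6 = 0.33 × 0.33 × 0.32 = 0.03485 m³/s
Q = Σ qᵢ = 3.249 m³/s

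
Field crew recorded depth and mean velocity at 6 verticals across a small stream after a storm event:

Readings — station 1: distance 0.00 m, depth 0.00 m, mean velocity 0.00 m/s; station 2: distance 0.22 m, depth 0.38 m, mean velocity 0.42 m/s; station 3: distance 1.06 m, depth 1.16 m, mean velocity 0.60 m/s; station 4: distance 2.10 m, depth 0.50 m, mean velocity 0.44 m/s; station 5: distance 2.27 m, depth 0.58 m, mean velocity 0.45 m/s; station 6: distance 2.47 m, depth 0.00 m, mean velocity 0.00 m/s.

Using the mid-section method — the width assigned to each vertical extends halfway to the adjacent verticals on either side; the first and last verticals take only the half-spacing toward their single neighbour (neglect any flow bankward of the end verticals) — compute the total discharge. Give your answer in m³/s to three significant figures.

w_2 = (1.06 − 0.00)/2 = 0.53 m; q_2 = 0.42 × 0.38 × 0.53 = 0.08459 m³/s
w_3 = (2.10 − 0.22)/2 = 0.94 m; q_3 = 0.60 × 1.16 × 0.94 = 0.6542 m³/s
w_4 = (2.27 − 1.06)/2 = 0.605 m; q_4 = 0.44 × 0.50 × 0.605 = 0.1331 m³/s
w_5 = (2.47 − 2.10)/2 = 0.185 m; q_5 = 0.45 × 0.58 × 0.185 = 0.04829 m³/s
Stations 1, 6 contribute zero (depth or velocity is 0).
Q = Σ qᵢ = 0.9202 m³/s

0.920 m³/s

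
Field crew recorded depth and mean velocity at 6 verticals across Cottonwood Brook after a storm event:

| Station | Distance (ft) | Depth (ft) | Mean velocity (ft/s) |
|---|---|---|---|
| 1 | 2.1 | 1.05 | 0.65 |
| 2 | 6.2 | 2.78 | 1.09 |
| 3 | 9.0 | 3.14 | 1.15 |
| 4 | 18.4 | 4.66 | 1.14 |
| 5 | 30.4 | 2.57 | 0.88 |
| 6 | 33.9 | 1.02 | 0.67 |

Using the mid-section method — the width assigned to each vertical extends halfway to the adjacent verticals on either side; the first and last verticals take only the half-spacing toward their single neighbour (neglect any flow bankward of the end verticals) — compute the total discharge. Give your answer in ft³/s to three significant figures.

109 ft³/s

w_1 = (6.2 − 2.1)/2 = 2.05 ft; q_1 = 0.65 × 1.05 × 2.05 = 1.399 ft³/s
w_2 = (9.0 − 2.1)/2 = 3.45 ft; q_2 = 1.09 × 2.78 × 3.45 = 10.45 ft³/s
w_3 = (18.4 − 6.2)/2 = 6.1 ft; q_3 = 1.15 × 3.14 × 6.1 = 22.03 ft³/s
w_4 = (30.4 − 9.0)/2 = 10.7 ft; q_4 = 1.14 × 4.66 × 10.7 = 56.84 ft³/s
w_5 = (33.9 − 18.4)/2 = 7.75 ft; q_5 = 0.88 × 2.57 × 7.75 = 17.53 ft³/s
w_6 = (33.9 − 30.4)/2 = 1.75 ft; q_6 = 0.67 × 1.02 × 1.75 = 1.196 ft³/s
Q = Σ qᵢ = 109.4 ft³/s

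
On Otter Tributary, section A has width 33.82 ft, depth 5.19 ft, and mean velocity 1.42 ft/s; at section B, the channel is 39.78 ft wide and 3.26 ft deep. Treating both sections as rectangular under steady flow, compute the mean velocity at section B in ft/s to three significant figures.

Q = A₁V₁ = (33.82×5.19) × 1.42 = 249.2 ft³/s
A₂ = 39.78 × 3.26 = 129.7 ft²
V₂ = Q/A₂ = 249.2/129.7 = 1.922 ft/s

1.92 ft/s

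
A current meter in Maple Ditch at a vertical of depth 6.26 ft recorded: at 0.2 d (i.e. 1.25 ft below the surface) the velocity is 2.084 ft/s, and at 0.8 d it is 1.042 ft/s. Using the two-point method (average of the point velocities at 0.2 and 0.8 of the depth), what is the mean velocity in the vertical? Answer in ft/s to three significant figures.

1.56 ft/s

v̄ = (2.084 + 1.042) / 2 = 1.563 ft/s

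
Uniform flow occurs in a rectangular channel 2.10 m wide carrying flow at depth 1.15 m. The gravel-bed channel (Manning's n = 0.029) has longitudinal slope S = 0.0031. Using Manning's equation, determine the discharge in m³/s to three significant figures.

3.11 m³/s

A = b·y = 2.10 × 1.15 = 2.415 m²
P = b + 2y = 2.10 + 2×1.15 = 4.400 m
R = A/P = 2.415/4.400 = 0.5489 m
Q = (1/n)·A·R^(2/3)·S^(1/2) = (1/0.029) × 2.415 × 0.5489^(2/3) × 0.0031^(1/2) = 3.108 m³/s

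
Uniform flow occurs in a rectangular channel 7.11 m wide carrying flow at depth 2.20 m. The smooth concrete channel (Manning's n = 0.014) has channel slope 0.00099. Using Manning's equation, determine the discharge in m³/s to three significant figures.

43.1 m³/s

A = b·y = 7.11 × 2.20 = 15.64 m²
P = b + 2y = 7.11 + 2×2.20 = 11.51 m
R = A/P = 15.64/11.51 = 1.359 m
Q = (1/n)·A·R^(2/3)·S^(1/2) = (1/0.014) × 15.64 × 1.359^(2/3) × 0.00099^(1/2) = 43.13 m³/s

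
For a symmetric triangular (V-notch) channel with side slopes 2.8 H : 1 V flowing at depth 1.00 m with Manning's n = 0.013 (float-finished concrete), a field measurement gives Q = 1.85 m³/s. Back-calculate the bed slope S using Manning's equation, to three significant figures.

0.000201

A = z·y² = 2.8×1.00² = 2.800 m²
P = 2y√(1+z²) = 2×1.00×√(1+2.8²) = 5.946 m
R = A/P = 2.800/5.946 = 0.4709 m
S = (Q·n / (1·A·R^(2/3)))² = (1.85×0.013 / (1×2.800×0.6052))² = 0.0002014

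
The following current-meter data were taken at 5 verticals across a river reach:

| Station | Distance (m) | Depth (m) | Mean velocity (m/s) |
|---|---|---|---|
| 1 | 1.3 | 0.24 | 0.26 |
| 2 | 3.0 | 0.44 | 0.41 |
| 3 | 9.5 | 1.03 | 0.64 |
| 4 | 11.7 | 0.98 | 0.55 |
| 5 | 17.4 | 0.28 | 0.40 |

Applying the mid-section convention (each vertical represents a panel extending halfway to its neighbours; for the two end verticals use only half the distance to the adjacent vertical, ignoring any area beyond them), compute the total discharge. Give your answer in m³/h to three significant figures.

22000 m³/h

w_1 = (3.0 − 1.3)/2 = 0.85 m; q_1 = 0.26 × 0.24 × 0.85 = 0.05304 m³/s
w_2 = (9.5 − 1.3)/2 = 4.1 m; q_2 = 0.41 × 0.44 × 4.1 = 0.7396 m³/s
w_3 = (11.7 − 3.0)/2 = 4.35 m; q_3 = 0.64 × 1.03 × 4.35 = 2.868 m³/s
w_4 = (17.4 − 9.5)/2 = 3.95 m; q_4 = 0.55 × 0.98 × 3.95 = 2.129 m³/s
w_5 = (17.4 − 11.7)/2 = 2.85 m; q_5 = 0.40 × 0.28 × 2.85 = 0.3192 m³/s
Q = Σ qᵢ = 6.108 m³/s
= 6.108 × 3600 = 21990 m³/h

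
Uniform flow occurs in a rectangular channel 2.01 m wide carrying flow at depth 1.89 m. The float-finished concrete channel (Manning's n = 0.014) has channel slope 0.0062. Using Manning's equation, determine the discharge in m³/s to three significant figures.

16.1 m³/s

A = b·y = 2.01 × 1.89 = 3.799 m²
P = b + 2y = 2.01 + 2×1.89 = 5.790 m
R = A/P = 3.799/5.790 = 0.6561 m
Q = (1/n)·A·R^(2/3)·S^(1/2) = (1/0.014) × 3.799 × 0.6561^(2/3) × 0.0062^(1/2) = 16.13 m³/s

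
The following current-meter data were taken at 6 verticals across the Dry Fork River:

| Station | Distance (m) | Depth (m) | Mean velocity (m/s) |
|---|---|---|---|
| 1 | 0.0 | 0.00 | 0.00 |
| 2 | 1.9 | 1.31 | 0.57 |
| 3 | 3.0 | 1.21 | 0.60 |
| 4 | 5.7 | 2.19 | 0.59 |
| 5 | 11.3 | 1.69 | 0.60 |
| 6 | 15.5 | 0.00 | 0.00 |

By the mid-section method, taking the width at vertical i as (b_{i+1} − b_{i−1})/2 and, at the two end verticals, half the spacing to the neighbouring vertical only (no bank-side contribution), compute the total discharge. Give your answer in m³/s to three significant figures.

12.8 m³/s

w_2 = (3.0 − 0.0)/2 = 1.5 m; q_2 = 0.57 × 1.31 × 1.5 = 1.120 m³/s
w_3 = (5.7 − 1.9)/2 = 1.9 m; q_3 = 0.60 × 1.21 × 1.9 = 1.379 m³/s
w_4 = (11.3 − 3.0)/2 = 4.15 m; q_4 = 0.59 × 2.19 × 4.15 = 5.362 m³/s
w_5 = (15.5 − 5.7)/2 = 4.9 m; q_5 = 0.60 × 1.69 × 4.9 = 4.969 m³/s
Stations 1, 6 contribute zero (depth or velocity is 0).
Q = Σ qᵢ = 12.83 m³/s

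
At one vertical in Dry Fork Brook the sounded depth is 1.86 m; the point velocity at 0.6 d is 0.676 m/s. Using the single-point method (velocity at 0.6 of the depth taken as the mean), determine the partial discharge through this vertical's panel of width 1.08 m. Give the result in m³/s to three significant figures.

1.36 m³/s

v̄ = v₀.₆ = 0.676 m/s
q = v̄ × d × w = 0.6760 × 1.86 × 1.08 = 1.358 m³/s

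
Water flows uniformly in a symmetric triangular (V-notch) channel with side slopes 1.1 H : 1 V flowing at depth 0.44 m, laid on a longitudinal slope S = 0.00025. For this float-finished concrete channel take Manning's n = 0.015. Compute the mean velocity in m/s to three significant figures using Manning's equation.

A = z·y² = 1.1×0.44² = 0.2130 m²
P = 2y√(1+z²) = 2×0.44×√(1+1.1²) = 1.308 m
R = A/P = 0.2130/1.308 = 0.1628 m
Q = (1/n)·A·R^(2/3)·S^(1/2) = (1/0.015) × 0.2130 × 0.1628^(2/3) × 0.00025^(1/2) = 0.06693 m³/s
V = Q/A = 0.06693/0.2130 = 0.3143 m/s

0.314 m/s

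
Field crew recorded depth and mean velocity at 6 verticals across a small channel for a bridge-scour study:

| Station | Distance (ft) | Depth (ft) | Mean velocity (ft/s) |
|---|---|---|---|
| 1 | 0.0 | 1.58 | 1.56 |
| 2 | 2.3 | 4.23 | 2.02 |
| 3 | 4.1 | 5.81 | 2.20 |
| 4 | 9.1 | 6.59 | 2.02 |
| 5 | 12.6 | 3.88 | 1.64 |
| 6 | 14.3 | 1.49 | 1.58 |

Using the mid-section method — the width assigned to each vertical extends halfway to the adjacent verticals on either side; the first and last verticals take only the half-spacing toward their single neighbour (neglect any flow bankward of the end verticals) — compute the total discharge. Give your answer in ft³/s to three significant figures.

w_1 = (2.3 − 0.0)/2 = 1.15 ft; q_1 = 1.56 × 1.58 × 1.15 = 2.835 ft³/s
w_2 = (4.1 − 0.0)/2 = 2.05 ft; q_2 = 2.02 × 4.23 × 2.05 = 17.52 ft³/s
w_3 = (9.1 − 2.3)/2 = 3.4 ft; q_3 = 2.20 × 5.81 × 3.4 = 43.46 ft³/s
w_4 = (12.6 − 4.1)/2 = 4.25 ft; q_4 = 2.02 × 6.59 × 4.25 = 56.58 ft³/s
w_5 = (14.3 − 9.1)/2 = 2.6 ft; q_5 = 1.64 × 3.88 × 2.6 = 16.54 ft³/s
w_6 = (14.3 − 12.6)/2 = 0.85 ft; q_6 = 1.58 × 1.49 × 0.85 = 2.001 ft³/s
Q = Σ qᵢ = 138.9 ft³/s

139 ft³/s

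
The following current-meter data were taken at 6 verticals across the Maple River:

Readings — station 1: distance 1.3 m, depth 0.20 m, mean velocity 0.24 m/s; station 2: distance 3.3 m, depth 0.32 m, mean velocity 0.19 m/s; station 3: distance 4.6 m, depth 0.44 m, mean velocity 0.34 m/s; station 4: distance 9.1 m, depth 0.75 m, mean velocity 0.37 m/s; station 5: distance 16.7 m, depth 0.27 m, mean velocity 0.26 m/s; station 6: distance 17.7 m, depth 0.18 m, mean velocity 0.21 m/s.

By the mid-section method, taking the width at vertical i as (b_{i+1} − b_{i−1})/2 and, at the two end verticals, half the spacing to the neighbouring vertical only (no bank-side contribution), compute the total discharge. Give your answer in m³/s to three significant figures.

w_1 = (3.3 − 1.3)/2 = 1 m; q_1 = 0.24 × 0.20 × 1 = 0.04800 m³/s
w_2 = (4.6 − 1.3)/2 = 1.65 m; q_2 = 0.19 × 0.32 × 1.65 = 0.1003 m³/s
w_3 = (9.1 − 3.3)/2 = 2.9 m; q_3 = 0.34 × 0.44 × 2.9 = 0.4338 m³/s
w_4 = (16.7 − 4.6)/2 = 6.05 m; q_4 = 0.37 × 0.75 × 6.05 = 1.679 m³/s
w_5 = (17.7 − 9.1)/2 = 4.3 m; q_5 = 0.26 × 0.27 × 4.3 = 0.3019 m³/s
w_6 = (17.7 − 16.7)/2 = 0.5 m; q_6 = 0.21 × 0.18 × 0.5 = 0.01890 m³/s
Q = Σ qᵢ = 2.582 m³/s

2.58 m³/s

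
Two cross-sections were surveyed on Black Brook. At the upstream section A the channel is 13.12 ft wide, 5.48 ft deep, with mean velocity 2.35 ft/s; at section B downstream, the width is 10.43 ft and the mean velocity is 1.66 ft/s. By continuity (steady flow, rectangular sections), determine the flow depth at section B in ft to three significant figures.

9.76 ft

Q = A₁V₁ = (13.12×5.48) × 2.35 = 169.0 ft³/s
d₂ = Q/(b₂ V₂) = 169.0/(10.43×1.66) = 9.759 ft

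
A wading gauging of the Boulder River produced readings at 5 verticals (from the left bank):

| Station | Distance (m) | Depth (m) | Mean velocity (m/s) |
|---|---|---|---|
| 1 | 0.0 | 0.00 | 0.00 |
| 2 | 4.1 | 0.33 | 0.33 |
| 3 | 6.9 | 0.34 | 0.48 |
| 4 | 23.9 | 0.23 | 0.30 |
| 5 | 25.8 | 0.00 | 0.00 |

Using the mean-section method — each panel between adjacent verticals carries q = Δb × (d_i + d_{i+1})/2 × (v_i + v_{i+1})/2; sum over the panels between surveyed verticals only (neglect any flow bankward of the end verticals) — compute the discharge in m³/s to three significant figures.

Panel 1-2: Δb = 4.1 m, d̄ = (0.00+0.33)/2 = 0.165, v̄ = (0.00+0.33)/2 = 0.165 → q = 4.1×0.165×0.165 = 0.1116 m³/s
Panel 2-3: Δb = 2.8 m, d̄ = (0.33+0.34)/2 = 0.335, v̄ = (0.33+0.48)/2 = 0.405 → q = 2.8×0.335×0.405 = 0.3799 m³/s
Panel 3-4: Δb = 17 m, d̄ = (0.34+0.23)/2 = 0.285, v̄ = (0.48+0.30)/2 = 0.39 → q = 17×0.285×0.39 = 1.890 m³/s
Panel 4-5: Δb = 1.9 m, d̄ = (0.23+0.00)/2 = 0.115, v̄ = (0.30+0.00)/2 = 0.15 → q = 1.9×0.115×0.15 = 0.03278 m³/s
Q = Σ q = 2.414 m³/s

2.41 m³/s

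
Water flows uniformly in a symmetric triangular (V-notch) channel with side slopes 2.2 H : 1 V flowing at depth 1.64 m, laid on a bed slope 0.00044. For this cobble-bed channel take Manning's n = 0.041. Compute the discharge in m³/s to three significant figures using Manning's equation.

A = z·y² = 2.2×1.64² = 5.917 m²
P = 2y√(1+z²) = 2×1.64×√(1+2.2²) = 7.926 m
R = A/P = 5.917/7.926 = 0.7465 m
Q = (1/n)·A·R^(2/3)·S^(1/2) = (1/0.041) × 5.917 × 0.7465^(2/3) × 0.00044^(1/2) = 2.491 m³/s

2.49 m³/s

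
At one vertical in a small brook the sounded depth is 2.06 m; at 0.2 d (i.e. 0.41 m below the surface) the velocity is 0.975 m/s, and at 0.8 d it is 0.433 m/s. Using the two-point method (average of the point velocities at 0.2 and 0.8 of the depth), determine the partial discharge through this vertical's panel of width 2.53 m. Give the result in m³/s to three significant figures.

v̄ = (0.975 + 0.433) / 2 = 0.7040 m/s
q = v̄ × d × w = 0.7040 × 2.06 × 2.53 = 3.669 m³/s

3.67 m³/s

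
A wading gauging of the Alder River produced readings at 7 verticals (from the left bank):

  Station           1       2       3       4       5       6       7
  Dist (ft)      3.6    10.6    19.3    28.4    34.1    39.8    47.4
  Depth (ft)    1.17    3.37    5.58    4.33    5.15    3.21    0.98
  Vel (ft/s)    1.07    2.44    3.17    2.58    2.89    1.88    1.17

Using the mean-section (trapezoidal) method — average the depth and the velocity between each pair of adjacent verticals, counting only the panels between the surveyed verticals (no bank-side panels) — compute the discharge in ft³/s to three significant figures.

Panel 1-2: Δb = 7 ft, d̄ = (1.17+3.37)/2 = 2.27, v̄ = (1.07+2.44)/2 = 1.755 → q = 7×2.27×1.755 = 27.89 ft³/s
Panel 2-3: Δb = 8.7 ft, d̄ = (3.37+5.58)/2 = 4.475, v̄ = (2.44+3.17)/2 = 2.805 → q = 8.7×4.475×2.805 = 109.2 ft³/s
Panel 3-4: Δb = 9.1 ft, d̄ = (5.58+4.33)/2 = 4.955, v̄ = (3.17+2.58)/2 = 2.875 → q = 9.1×4.955×2.875 = 129.6 ft³/s
Panel 4-5: Δb = 5.7 ft, d̄ = (4.33+5.15)/2 = 4.74, v̄ = (2.58+2.89)/2 = 2.735 → q = 5.7×4.74×2.735 = 73.89 ft³/s
Panel 5-6: Δb = 5.7 ft, d̄ = (5.15+3.21)/2 = 4.18, v̄ = (2.89+1.88)/2 = 2.385 → q = 5.7×4.18×2.385 = 56.83 ft³/s
Panel 6-7: Δb = 7.6 ft, d̄ = (3.21+0.98)/2 = 2.095, v̄ = (1.88+1.17)/2 = 1.525 → q = 7.6×2.095×1.525 = 24.28 ft³/s
Q = Σ q = 421.7 ft³/s

422 ft³/s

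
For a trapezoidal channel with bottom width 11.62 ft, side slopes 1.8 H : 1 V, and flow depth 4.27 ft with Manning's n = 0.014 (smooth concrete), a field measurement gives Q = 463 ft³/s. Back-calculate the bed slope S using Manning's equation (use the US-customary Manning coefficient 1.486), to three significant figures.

0.000702

A = (b + z·y)·y = (11.62 + 1.8×4.27)×4.27 = 82.44 ft²
P = b + 2y√(1+z²) = 11.62 + 2×4.27×√(1+1.8²) = 29.20 ft
R = A/P = 82.44/29.20 = 2.823 ft
S = (Q·n / (1.486·A·R^(2/3)))² = (463×0.014 / (1.486×82.44×1.997))² = 0.0007019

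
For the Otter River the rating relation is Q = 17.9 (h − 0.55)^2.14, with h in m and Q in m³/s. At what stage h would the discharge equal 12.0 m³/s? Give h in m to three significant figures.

1.38 m

h − h₀ = (Q/C)^(1/b) = (12.0/17.9)^(1/2.14) = 0.8296 m
h = 0.55 + 0.8296 = 1.380 m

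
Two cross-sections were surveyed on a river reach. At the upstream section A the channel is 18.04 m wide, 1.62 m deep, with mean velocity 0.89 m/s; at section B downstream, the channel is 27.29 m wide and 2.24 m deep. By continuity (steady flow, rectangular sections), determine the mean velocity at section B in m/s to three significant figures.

Q = A₁V₁ = (18.04×1.62) × 0.89 = 26.01 m³/s
A₂ = 27.29 × 2.24 = 61.13 m²
V₂ = Q/A₂ = 26.01/61.13 = 0.4255 m/s

0.425 m/s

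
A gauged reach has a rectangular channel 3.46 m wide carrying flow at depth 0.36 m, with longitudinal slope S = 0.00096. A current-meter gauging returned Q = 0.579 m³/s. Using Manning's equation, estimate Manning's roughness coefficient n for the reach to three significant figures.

A = b·y = 3.46 × 0.36 = 1.246 m²
P = b + 2y = 3.46 + 2×0.36 = 4.180 m
R = A/P = 1.246/4.180 = 0.2980 m
n = (1/Q)·A·R^(2/3)·S^(1/2) = (1/0.579) × 1.246 × 0.4461 × 0.03098 = 0.02974

0.0297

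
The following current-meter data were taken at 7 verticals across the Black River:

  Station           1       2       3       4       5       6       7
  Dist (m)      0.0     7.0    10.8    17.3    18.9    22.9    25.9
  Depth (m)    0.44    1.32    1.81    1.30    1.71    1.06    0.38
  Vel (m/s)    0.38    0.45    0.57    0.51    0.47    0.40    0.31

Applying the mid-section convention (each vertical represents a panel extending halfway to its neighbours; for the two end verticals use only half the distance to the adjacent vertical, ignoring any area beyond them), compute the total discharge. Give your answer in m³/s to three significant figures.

w_1 = (7.0 − 0.0)/2 = 3.5 m; q_1 = 0.38 × 0.44 × 3.5 = 0.5852 m³/s
w_2 = (10.8 − 0.0)/2 = 5.4 m; q_2 = 0.45 × 1.32 × 5.4 = 3.208 m³/s
w_3 = (17.3 − 7.0)/2 = 5.15 m; q_3 = 0.57 × 1.81 × 5.15 = 5.313 m³/s
w_4 = (18.9 − 10.8)/2 = 4.05 m; q_4 = 0.51 × 1.30 × 4.05 = 2.685 m³/s
w_5 = (22.9 − 17.3)/2 = 2.8 m; q_5 = 0.47 × 1.71 × 2.8 = 2.250 m³/s
w_6 = (25.9 − 18.9)/2 = 3.5 m; q_6 = 0.40 × 1.06 × 3.5 = 1.484 m³/s
w_7 = (25.9 − 22.9)/2 = 1.5 m; q_7 = 0.31 × 0.38 × 1.5 = 0.1767 m³/s
Q = Σ qᵢ = 15.70 m³/s

15.7 m³/s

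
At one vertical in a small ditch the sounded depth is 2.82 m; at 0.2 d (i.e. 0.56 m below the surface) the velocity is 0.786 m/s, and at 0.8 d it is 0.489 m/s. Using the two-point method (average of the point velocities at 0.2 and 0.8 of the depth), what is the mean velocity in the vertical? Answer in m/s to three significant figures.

v̄ = (0.786 + 0.489) / 2 = 0.6375 m/s

0.638 m/s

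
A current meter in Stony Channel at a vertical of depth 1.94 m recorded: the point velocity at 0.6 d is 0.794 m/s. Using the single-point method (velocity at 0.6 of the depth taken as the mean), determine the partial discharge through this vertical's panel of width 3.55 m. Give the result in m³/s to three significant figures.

5.47 m³/s

v̄ = v₀.₆ = 0.794 m/s
q = v̄ × d × w = 0.7940 × 1.94 × 3.55 = 5.468 m³/s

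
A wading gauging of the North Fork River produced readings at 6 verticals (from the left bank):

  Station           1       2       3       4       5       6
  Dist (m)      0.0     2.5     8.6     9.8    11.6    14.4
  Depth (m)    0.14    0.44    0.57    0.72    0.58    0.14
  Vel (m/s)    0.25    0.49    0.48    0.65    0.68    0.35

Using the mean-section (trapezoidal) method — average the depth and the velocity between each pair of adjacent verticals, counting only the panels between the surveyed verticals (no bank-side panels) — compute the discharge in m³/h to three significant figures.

12600 m³/h

Panel 1-2: Δb = 2.5 m, d̄ = (0.14+0.44)/2 = 0.29, v̄ = (0.25+0.49)/2 = 0.37 → q = 2.5×0.29×0.37 = 0.2683 m³/s
Panel 2-3: Δb = 6.1 m, d̄ = (0.44+0.57)/2 = 0.505, v̄ = (0.49+0.48)/2 = 0.485 → q = 6.1×0.505×0.485 = 1.494 m³/s
Panel 3-4: Δb = 1.2 m, d̄ = (0.57+0.72)/2 = 0.645, v̄ = (0.48+0.65)/2 = 0.565 → q = 1.2×0.645×0.565 = 0.4373 m³/s
Panel 4-5: Δb = 1.8 m, d̄ = (0.72+0.58)/2 = 0.65, v̄ = (0.65+0.68)/2 = 0.665 → q = 1.8×0.65×0.665 = 0.7781 m³/s
Panel 5-6: Δb = 2.8 m, d̄ = (0.58+0.14)/2 = 0.36, v̄ = (0.68+0.35)/2 = 0.515 → q = 2.8×0.36×0.515 = 0.5191 m³/s
Q = Σ q = 3.497 m³/s
= 3.497 × 3600 = 12590 m³/h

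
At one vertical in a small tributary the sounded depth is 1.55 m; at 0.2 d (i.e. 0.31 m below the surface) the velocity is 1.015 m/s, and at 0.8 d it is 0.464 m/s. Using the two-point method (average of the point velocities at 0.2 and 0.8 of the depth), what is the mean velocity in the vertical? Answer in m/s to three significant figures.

0.740 m/s

v̄ = (1.015 + 0.464) / 2 = 0.7395 m/s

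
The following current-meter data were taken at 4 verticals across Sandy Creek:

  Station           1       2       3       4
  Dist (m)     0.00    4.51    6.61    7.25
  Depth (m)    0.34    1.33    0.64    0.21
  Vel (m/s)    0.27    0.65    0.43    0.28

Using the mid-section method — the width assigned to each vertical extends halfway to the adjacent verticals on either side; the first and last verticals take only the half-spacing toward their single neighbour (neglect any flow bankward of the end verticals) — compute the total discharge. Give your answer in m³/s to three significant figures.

3.46 m³/s

w_1 = (4.51 − 0.00)/2 = 2.255 m; q_1 = 0.27 × 0.34 × 2.255 = 0.2070 m³/s
w_2 = (6.61 − 0.00)/2 = 3.305 m; q_2 = 0.65 × 1.33 × 3.305 = 2.857 m³/s
w_3 = (7.25 − 4.51)/2 = 1.37 m; q_3 = 0.43 × 0.64 × 1.37 = 0.3770 m³/s
w_4 = (7.25 − 6.61)/2 = 0.32 m; q_4 = 0.28 × 0.21 × 0.32 = 0.01882 m³/s
Q = Σ qᵢ = 3.460 m³/s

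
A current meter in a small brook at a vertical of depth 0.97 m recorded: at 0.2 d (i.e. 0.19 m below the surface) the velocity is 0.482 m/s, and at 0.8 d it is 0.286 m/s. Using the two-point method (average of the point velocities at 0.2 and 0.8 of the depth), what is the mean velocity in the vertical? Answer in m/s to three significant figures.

v̄ = (0.482 + 0.286) / 2 = 0.3840 m/s

0.384 m/s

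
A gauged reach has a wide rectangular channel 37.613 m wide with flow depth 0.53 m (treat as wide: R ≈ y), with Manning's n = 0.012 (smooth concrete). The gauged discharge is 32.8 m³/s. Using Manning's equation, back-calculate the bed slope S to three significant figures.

0.000909

A = b·y = 37.613 × 0.53 = 19.93 m²
Wide channel: R ≈ y = 0.53 m
S = (Q·n / (1·A·R^(2/3)))² = (32.8×0.012 / (1×19.93×0.6549))² = 0.0009089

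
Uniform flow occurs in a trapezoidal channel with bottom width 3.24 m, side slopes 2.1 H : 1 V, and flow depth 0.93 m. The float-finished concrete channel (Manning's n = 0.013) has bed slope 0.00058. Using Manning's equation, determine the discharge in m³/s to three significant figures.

A = (b + z·y)·y = (3.24 + 2.1×0.93)×0.93 = 4.829 m²
P = b + 2y√(1+z²) = 3.24 + 2×0.93×√(1+2.1²) = 7.566 m
R = A/P = 4.829/7.566 = 0.6383 m
Q = (1/n)·A·R^(2/3)·S^(1/2) = (1/0.013) × 4.829 × 0.6383^(2/3) × 0.00058^(1/2) = 6.633 m³/s

6.63 m³/s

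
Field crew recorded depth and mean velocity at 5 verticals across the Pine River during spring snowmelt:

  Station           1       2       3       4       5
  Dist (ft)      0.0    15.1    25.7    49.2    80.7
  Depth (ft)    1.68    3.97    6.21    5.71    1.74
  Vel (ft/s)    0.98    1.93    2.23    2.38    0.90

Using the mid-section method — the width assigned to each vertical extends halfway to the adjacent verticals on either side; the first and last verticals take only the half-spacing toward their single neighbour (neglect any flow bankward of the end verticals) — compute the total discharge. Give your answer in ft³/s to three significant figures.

w_1 = (15.1 − 0.0)/2 = 7.55 ft; q_1 = 0.98 × 1.68 × 7.55 = 12.43 ft³/s
w_2 = (25.7 − 0.0)/2 = 12.85 ft; q_2 = 1.93 × 3.97 × 12.85 = 98.46 ft³/s
w_3 = (49.2 − 15.1)/2 = 17.05 ft; q_3 = 2.23 × 6.21 × 17.05 = 236.1 ft³/s
w_4 = (80.7 − 25.7)/2 = 27.5 ft; q_4 = 2.38 × 5.71 × 27.5 = 373.7 ft³/s
w_5 = (80.7 − 49.2)/2 = 15.75 ft; q_5 = 0.90 × 1.74 × 15.75 = 24.66 ft³/s
Q = Σ qᵢ = 745.4 ft³/s

745 ft³/s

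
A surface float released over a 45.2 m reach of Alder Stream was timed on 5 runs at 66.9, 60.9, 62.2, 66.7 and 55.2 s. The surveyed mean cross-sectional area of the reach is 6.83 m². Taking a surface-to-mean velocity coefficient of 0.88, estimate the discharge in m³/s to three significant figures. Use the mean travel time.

t̄ = (66.9 + 60.9 + 62.2 + 66.7 + 55.2) / 5 = 62.38 s
v_surface = L / t̄ = 45.2 / 62.38 = 0.7246 m/s
v_mean = 0.88 × 0.7246 = 0.6376 m/s
Q = A × v_mean = 6.83 × 0.6376 = 4.355 m³/s

4.36 m³/s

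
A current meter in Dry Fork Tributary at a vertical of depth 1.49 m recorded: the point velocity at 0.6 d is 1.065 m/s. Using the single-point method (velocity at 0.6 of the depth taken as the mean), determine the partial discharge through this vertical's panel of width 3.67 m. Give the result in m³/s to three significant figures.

v̄ = v₀.₆ = 1.065 m/s
q = v̄ × d × w = 1.065 × 1.49 × 3.67 = 5.824 m³/s

5.82 m³/s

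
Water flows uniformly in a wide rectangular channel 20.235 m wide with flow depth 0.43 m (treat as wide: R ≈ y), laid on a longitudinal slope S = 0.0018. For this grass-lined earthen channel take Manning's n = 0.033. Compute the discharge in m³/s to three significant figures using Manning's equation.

6.37 m³/s

A = b·y = 20.235 × 0.43 = 8.701 m²
Wide channel: R ≈ y = 0.43 m
Q = (1/n)·A·R^(2/3)·S^(1/2) = (1/0.033) × 8.701 × 0.4300^(2/3) × 0.0018^(1/2) = 6.373 m³/s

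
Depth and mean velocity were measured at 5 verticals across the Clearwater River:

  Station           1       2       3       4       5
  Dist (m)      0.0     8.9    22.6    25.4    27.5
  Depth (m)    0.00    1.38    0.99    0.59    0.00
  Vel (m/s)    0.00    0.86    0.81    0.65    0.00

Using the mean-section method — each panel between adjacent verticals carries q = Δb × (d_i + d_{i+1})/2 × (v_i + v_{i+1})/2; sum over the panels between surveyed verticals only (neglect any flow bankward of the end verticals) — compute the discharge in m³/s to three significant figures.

Panel 1-2: Δb = 8.9 m, d̄ = (0.00+1.38)/2 = 0.69, v̄ = (0.00+0.86)/2 = 0.43 → q = 8.9×0.69×0.43 = 2.641 m³/s
Panel 2-3: Δb = 13.7 m, d̄ = (1.38+0.99)/2 = 1.185, v̄ = (0.86+0.81)/2 = 0.835 → q = 13.7×1.185×0.835 = 13.56 m³/s
Panel 3-4: Δb = 2.8 m, d̄ = (0.99+0.59)/2 = 0.79, v̄ = (0.81+0.65)/2 = 0.73 → q = 2.8×0.79×0.73 = 1.615 m³/s
Panel 4-5: Δb = 2.1 m, d̄ = (0.59+0.00)/2 = 0.295, v̄ = (0.65+0.00)/2 = 0.325 → q = 2.1×0.295×0.325 = 0.2013 m³/s
Q = Σ q = 18.01 m³/s

18.0 m³/s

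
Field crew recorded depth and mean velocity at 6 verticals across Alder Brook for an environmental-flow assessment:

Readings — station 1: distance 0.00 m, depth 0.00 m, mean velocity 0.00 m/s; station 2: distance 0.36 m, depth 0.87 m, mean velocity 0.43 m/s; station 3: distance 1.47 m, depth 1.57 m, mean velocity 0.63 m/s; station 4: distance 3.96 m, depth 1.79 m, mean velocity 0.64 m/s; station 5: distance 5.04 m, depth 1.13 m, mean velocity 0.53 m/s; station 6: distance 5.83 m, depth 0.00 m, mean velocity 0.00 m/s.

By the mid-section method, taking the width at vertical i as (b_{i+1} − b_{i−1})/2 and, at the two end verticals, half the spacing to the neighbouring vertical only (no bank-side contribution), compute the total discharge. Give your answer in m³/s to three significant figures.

w_2 = (1.47 − 0.00)/2 = 0.735 m; q_2 = 0.43 × 0.87 × 0.735 = 0.2750 m³/s
w_3 = (3.96 − 0.36)/2 = 1.8 m; q_3 = 0.63 × 1.57 × 1.8 = 1.780 m³/s
w_4 = (5.04 − 1.47)/2 = 1.785 m; q_4 = 0.64 × 1.79 × 1.785 = 2.045 m³/s
w_5 = (5.83 − 3.96)/2 = 0.935 m; q_5 = 0.53 × 1.13 × 0.935 = 0.5600 m³/s
Stations 1, 6 contribute zero (depth or velocity is 0).
Q = Σ qᵢ = 4.660 m³/s

4.66 m³/s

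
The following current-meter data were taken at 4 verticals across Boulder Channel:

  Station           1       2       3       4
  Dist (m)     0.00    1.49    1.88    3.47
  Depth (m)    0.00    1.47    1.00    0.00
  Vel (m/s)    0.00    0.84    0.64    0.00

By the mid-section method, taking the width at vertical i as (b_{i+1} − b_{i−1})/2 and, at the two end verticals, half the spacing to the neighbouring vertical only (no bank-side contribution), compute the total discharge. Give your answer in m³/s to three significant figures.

w_2 = (1.88 − 0.00)/2 = 0.94 m; q_2 = 0.84 × 1.47 × 0.94 = 1.161 m³/s
w_3 = (3.47 − 1.49)/2 = 0.99 m; q_3 = 0.64 × 1.00 × 0.99 = 0.6336 m³/s
Stations 1, 4 contribute zero (depth or velocity is 0).
Q = Σ qᵢ = 1.794 m³/s

1.79 m³/s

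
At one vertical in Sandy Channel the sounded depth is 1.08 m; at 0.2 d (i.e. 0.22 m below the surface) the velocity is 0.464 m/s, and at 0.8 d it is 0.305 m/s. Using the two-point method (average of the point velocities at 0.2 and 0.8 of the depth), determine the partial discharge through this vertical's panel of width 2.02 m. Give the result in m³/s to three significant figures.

0.839 m³/s

v̄ = (0.464 + 0.305) / 2 = 0.3845 m/s
q = v̄ × d × w = 0.3845 × 1.08 × 2.02 = 0.8388 m³/s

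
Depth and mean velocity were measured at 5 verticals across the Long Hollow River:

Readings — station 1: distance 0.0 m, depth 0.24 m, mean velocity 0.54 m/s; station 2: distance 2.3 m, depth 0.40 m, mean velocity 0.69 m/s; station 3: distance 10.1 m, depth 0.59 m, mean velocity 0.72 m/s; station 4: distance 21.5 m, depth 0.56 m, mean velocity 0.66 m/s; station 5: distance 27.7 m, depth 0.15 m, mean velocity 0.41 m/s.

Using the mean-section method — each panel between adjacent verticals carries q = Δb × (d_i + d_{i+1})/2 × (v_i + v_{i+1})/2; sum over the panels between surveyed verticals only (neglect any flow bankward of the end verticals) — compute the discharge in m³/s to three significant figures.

Panel 1-2: Δb = 2.3 m, d̄ = (0.24+0.40)/2 = 0.32, v̄ = (0.54+0.69)/2 = 0.615 → q = 2.3×0.32×0.615 = 0.4526 m³/s
Panel 2-3: Δb = 7.8 m, d̄ = (0.40+0.59)/2 = 0.495, v̄ = (0.69+0.72)/2 = 0.705 → q = 7.8×0.495×0.705 = 2.722 m³/s
Panel 3-4: Δb = 11.4 m, d̄ = (0.59+0.56)/2 = 0.575, v̄ = (0.72+0.66)/2 = 0.69 → q = 11.4×0.575×0.69 = 4.523 m³/s
Panel 4-5: Δb = 6.2 m, d̄ = (0.56+0.15)/2 = 0.355, v̄ = (0.66+0.41)/2 = 0.535 → q = 6.2×0.355×0.535 = 1.178 m³/s
Q = Σ q = 8.875 m³/s

8.88 m³/s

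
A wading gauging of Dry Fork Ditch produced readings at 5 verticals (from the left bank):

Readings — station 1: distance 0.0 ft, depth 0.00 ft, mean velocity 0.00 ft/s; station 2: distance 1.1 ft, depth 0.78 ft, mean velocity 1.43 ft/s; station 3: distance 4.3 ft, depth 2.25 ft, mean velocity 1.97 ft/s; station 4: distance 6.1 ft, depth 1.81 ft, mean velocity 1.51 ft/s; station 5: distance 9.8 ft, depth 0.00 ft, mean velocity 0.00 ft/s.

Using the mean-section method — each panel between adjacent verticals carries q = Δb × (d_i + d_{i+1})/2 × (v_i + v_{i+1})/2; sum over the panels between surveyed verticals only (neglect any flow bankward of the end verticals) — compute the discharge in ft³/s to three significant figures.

Panel 1-2: Δb = 1.1 ft, d̄ = (0.00+0.78)/2 = 0.39, v̄ = (0.00+1.43)/2 = 0.715 → q = 1.1×0.39×0.715 = 0.3067 ft³/s
Panel 2-3: Δb = 3.2 ft, d̄ = (0.78+2.25)/2 = 1.515, v̄ = (1.43+1.97)/2 = 1.7 → q = 3.2×1.515×1.7 = 8.242 ft³/s
Panel 3-4: Δb = 1.8 ft, d̄ = (2.25+1.81)/2 = 2.03, v̄ = (1.97+1.51)/2 = 1.74 → q = 1.8×2.03×1.74 = 6.358 ft³/s
Panel 4-5: Δb = 3.7 ft, d̄ = (1.81+0.00)/2 = 0.905, v̄ = (1.51+0.00)/2 = 0.755 → q = 3.7×0.905×0.755 = 2.528 ft³/s
Q = Σ q = 17.43 ft³/s

17.4 ft³/s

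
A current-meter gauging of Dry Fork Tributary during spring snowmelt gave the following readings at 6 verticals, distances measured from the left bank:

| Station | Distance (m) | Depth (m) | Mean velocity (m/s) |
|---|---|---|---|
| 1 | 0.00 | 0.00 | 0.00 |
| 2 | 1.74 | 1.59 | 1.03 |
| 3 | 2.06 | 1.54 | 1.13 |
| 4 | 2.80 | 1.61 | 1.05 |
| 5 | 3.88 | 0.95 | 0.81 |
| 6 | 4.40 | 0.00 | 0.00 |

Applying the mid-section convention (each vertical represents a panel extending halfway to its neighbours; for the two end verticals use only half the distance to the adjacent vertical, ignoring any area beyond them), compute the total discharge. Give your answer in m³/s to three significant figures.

w_2 = (2.06 − 0.00)/2 = 1.03 m; q_2 = 1.03 × 1.59 × 1.03 = 1.687 m³/s
w_3 = (2.80 − 1.74)/2 = 0.53 m; q_3 = 1.13 × 1.54 × 0.53 = 0.9223 m³/s
w_4 = (3.88 − 2.06)/2 = 0.91 m; q_4 = 1.05 × 1.61 × 0.91 = 1.538 m³/s
w_5 = (4.40 − 2.80)/2 = 0.8 m; q_5 = 0.81 × 0.95 × 0.8 = 0.6156 m³/s
Stations 1, 6 contribute zero (depth or velocity is 0).
Q = Σ qᵢ = 4.763 m³/s

4.76 m³/s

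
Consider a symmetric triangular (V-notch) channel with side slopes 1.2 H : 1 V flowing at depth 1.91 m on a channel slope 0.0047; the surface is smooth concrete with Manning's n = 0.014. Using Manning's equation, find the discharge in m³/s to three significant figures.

A = z·y² = 1.2×1.91² = 4.378 m²
P = 2y√(1+z²) = 2×1.91×√(1+1.2²) = 5.967 m
R = A/P = 4.378/5.967 = 0.7337 m
Q = (1/n)·A·R^(2/3)·S^(1/2) = (1/0.014) × 4.378 × 0.7337^(2/3) × 0.0047^(1/2) = 17.44 m³/s

17.4 m³/s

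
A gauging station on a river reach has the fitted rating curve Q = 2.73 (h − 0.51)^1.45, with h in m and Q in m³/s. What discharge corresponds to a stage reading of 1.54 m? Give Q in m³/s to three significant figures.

2.85 m³/s

Q = 2.73 × (1.54 − 0.51)^1.45 = 2.73 × 1.03^1.45 = 2.850 m³/s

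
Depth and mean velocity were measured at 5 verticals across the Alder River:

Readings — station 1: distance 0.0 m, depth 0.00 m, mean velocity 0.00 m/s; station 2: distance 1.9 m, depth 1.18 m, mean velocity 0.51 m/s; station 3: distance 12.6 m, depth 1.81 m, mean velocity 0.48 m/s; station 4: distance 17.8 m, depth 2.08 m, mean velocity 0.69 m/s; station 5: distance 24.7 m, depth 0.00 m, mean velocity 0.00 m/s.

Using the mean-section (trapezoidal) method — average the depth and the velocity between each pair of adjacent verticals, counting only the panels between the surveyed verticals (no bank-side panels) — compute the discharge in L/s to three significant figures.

Panel 1-2: Δb = 1.9 m, d̄ = (0.00+1.18)/2 = 0.59, v̄ = (0.00+0.51)/2 = 0.255 → q = 1.9×0.59×0.255 = 0.2859 m³/s
Panel 2-3: Δb = 10.7 m, d̄ = (1.18+1.81)/2 = 1.495, v̄ = (0.51+0.48)/2 = 0.495 → q = 10.7×1.495×0.495 = 7.918 m³/s
Panel 3-4: Δb = 5.2 m, d̄ = (1.81+2.08)/2 = 1.945, v̄ = (0.48+0.69)/2 = 0.585 → q = 5.2×1.945×0.585 = 5.917 m³/s
Panel 4-5: Δb = 6.9 m, d̄ = (2.08+0.00)/2 = 1.04, v̄ = (0.69+0.00)/2 = 0.345 → q = 6.9×1.04×0.345 = 2.476 m³/s
Q = Σ q = 16.60 m³/s
= 16.60 × 1000 = 16600 L/s

16600 L/s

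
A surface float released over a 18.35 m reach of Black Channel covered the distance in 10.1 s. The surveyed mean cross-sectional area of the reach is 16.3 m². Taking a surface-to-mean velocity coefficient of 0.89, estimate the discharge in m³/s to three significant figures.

v_surface = L / t̄ = 18.35 / 10.1 = 1.817 m/s
v_mean = 0.89 × 1.817 = 1.617 m/s
Q = A × v_mean = 16.3 × 1.617 = 26.36 m³/s

26.4 m³/s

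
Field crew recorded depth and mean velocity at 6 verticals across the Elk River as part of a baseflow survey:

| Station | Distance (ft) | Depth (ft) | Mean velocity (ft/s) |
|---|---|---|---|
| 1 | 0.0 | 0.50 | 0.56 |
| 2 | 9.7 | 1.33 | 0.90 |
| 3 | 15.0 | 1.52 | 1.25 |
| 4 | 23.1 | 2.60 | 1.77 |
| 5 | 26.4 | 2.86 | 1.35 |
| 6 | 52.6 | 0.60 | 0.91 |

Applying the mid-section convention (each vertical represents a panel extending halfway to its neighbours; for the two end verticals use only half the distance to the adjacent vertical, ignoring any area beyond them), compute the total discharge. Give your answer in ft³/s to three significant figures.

w_1 = (9.7 − 0.0)/2 = 4.85 ft; q_1 = 0.56 × 0.50 × 4.85 = 1.358 ft³/s
w_2 = (15.0 − 0.0)/2 = 7.5 ft; q_2 = 0.90 × 1.33 × 7.5 = 8.978 ft³/s
w_3 = (23.1 − 9.7)/2 = 6.7 ft; q_3 = 1.25 × 1.52 × 6.7 = 12.73 ft³/s
w_4 = (26.4 − 15.0)/2 = 5.7 ft; q_4 = 1.77 × 2.60 × 5.7 = 26.23 ft³/s
w_5 = (52.6 − 23.1)/2 = 14.75 ft; q_5 = 1.35 × 2.86 × 14.75 = 56.95 ft³/s
w_6 = (52.6 − 26.4)/2 = 13.1 ft; q_6 = 0.91 × 0.60 × 13.1 = 7.153 ft³/s
Q = Σ qᵢ = 113.4 ft³/s

113 ft³/s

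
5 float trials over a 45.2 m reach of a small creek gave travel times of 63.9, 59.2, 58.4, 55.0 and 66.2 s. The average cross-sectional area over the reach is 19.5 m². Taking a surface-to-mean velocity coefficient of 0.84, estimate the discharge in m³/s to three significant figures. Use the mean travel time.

t̄ = (63.9 + 59.2 + 58.4 + 55.0 + 66.2) / 5 = 60.54 s
v_surface = L / t̄ = 45.2 / 60.54 = 0.7466 m/s
v_mean = 0.84 × 0.7466 = 0.6272 m/s
Q = A × v_mean = 19.5 × 0.6272 = 12.23 m³/s

12.2 m³/s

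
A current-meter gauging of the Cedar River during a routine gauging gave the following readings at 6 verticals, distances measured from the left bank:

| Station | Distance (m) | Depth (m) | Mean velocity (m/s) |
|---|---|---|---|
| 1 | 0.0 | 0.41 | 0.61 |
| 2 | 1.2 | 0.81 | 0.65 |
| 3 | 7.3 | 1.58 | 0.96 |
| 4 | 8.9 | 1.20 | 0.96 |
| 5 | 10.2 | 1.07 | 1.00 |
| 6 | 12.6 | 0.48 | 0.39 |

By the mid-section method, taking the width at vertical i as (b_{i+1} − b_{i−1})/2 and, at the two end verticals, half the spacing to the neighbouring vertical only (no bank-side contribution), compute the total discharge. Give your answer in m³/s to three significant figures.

11.8 m³/s

w_1 = (1.2 − 0.0)/2 = 0.6 m; q_1 = 0.61 × 0.41 × 0.6 = 0.1501 m³/s
w_2 = (7.3 − 0.0)/2 = 3.65 m; q_2 = 0.65 × 0.81 × 3.65 = 1.922 m³/s
w_3 = (8.9 − 1.2)/2 = 3.85 m; q_3 = 0.96 × 1.58 × 3.85 = 5.840 m³/s
w_4 = (10.2 − 7.3)/2 = 1.45 m; q_4 = 0.96 × 1.20 × 1.45 = 1.670 m³/s
w_5 = (12.6 − 8.9)/2 = 1.85 m; q_5 = 1.00 × 1.07 × 1.85 = 1.980 m³/s
w_6 = (12.6 − 10.2)/2 = 1.2 m; q_6 = 0.39 × 0.48 × 1.2 = 0.2246 m³/s
Q = Σ qᵢ = 11.79 m³/s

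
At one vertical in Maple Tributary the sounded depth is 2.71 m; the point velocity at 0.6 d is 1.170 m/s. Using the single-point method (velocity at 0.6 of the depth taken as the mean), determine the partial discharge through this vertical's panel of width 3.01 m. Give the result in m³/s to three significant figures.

v̄ = v₀.₆ = 1.170 m/s
q = v̄ × d × w = 1.170 × 2.71 × 3.01 = 9.544 m³/s

9.54 m³/s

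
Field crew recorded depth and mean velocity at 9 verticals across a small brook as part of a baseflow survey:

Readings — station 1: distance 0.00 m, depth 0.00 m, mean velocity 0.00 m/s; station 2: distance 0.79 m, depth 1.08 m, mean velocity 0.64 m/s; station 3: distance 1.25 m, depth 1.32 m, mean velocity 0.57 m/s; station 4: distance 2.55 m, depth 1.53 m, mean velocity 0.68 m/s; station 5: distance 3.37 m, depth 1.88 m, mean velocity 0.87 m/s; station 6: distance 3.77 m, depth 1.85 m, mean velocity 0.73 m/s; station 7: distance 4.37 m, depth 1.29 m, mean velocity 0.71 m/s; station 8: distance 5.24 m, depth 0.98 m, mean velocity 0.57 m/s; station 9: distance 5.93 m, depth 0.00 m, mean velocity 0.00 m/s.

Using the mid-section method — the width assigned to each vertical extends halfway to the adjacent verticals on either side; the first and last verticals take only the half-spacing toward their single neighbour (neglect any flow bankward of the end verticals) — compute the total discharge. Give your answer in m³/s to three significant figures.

w_2 = (1.25 − 0.00)/2 = 0.625 m; q_2 = 0.64 × 1.08 × 0.625 = 0.4320 m³/s
w_3 = (2.55 − 0.79)/2 = 0.88 m; q_3 = 0.57 × 1.32 × 0.88 = 0.6621 m³/s
w_4 = (3.37 − 1.25)/2 = 1.06 m; q_4 = 0.68 × 1.53 × 1.06 = 1.103 m³/s
w_5 = (3.77 − 2.55)/2 = 0.61 m; q_5 = 0.87 × 1.88 × 0.61 = 0.9977 m³/s
w_6 = (4.37 − 3.37)/2 = 0.5 m; q_6 = 0.73 × 1.85 × 0.5 = 0.6753 m³/s
w_7 = (5.24 − 3.77)/2 = 0.735 m; q_7 = 0.71 × 1.29 × 0.735 = 0.6732 m³/s
w_8 = (5.93 − 4.37)/2 = 0.78 m; q_8 = 0.57 × 0.98 × 0.78 = 0.4357 m³/s
Stations 1, 9 contribute zero (depth or velocity is 0).
Q = Σ qᵢ = 4.979 m³/s

4.98 m³/s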